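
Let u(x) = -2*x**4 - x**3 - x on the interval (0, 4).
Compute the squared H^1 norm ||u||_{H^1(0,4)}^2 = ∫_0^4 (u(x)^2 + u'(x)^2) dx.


||u||_{H^1}^2 = 107207852/315

The H^1 norm (squared) on an interval (0, L) is
  ||u||_{H^1}^2 = ∫_0^L u(x)^2 dx + ∫_0^L u'(x)^2 dx.
Compute u'(x) = -8*x**3 - 3*x**2 - 1.
Then u(x)^2 = 4*x**8 + 4*x**7 + x**6 + 4*x**5 + 2*x**4 + x**2 and u'(x)^2 = 64*x**6 + 48*x**5 + 9*x**4 + 16*x**3 + 6*x**2 + 1.
Integrate each monomial from 0 to 4 using ∫_0^4 c·x^n dx = c·4^(n+1)/(n+1):
  ∫_0^4 u(x)^2 dx = ∫_0^4 (4*x^8 + 4*x^7 + x^6 + 4*x^5 + 2*x^4 + x^2) dx. Term by term:
    ∫_0^4 4*x^8 dx = 1048576/9;  ∫_0^4 4*x^7 dx = 32768;  ∫_0^4 x^6 dx = 16384/7;
    ∫_0^4 4*x^5 dx = 8192/3;  ∫_0^4 2*x^4 dx = 2048/5;  ∫_0^4 x^2 dx = 64/3.
  Sum: 1048576/9 + 32768 + 16384/7 + 8192/3 + 2048/5 + 64/3 = 48755264/315.
  ∫_0^4 u'(x)^2 dx = ∫_0^4 (64*x^6 + 48*x^5 + 9*x^4 + 16*x^3 + 6*x^2 + 1) dx. Term by term:
    ∫_0^4 64*x^6 dx = 1048576/7;  ∫_0^4 48*x^5 dx = 32768;  ∫_0^4 9*x^4 dx = 9216/5;
    ∫_0^4 16*x^3 dx = 1024;  ∫_0^4 6*x^2 dx = 128;  ∫_0^4 1 dx = 4.
  Sum: 1048576/7 + 32768 + 9216/5 + 1024 + 128 + 4 = 6494732/35.
Adding: ||u||_{H^1}^2 = 48755264/315 + 6494732/35 = 107207852/315.


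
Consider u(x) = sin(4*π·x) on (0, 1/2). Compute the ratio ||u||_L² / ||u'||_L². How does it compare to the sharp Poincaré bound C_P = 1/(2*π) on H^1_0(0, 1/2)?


||u||_L² / ||u'||_L² = 1/(4*π) < C_P = 1/(2*π).

u(x) = sin(4*π·x), so u'(x) = 4*π*cos(4*π*x).
Writing u(x) = A·sin(kπx/L) with A = 1 and k = 2, use ∫_0^L sin²(kπx/L) dx = L/2 and ∫_0^L cos²(kπx/L) dx = L/2.
u² = 1·sin²(4*π·x) and (u')² = 16*π^2·cos²(4*π·x), and each of sin², cos² integrates to L/2 = 1/4 over (0, 1/2).
∫_0^1/2 u² dx = 1/4, so ||u||_L² = 1/2.
∫_0^1/2 (u')² dx = 4*π^2, so ||u'||_L² = 2*π.
Ratio ||u||_L² / ||u'||_L² = 1/(4*π).
Sharp Poincaré constant on H^1_0(0, 1/2) is C_P = L/π = 1/(2*π), achieved by sin(2*π·x).
This is the k = 2 harmonic; the ratio L/(kπ) is strictly less than C_P = L/π, consistent with the sharp inequality ||u||_L² ≤ C_P ||u'||_L².


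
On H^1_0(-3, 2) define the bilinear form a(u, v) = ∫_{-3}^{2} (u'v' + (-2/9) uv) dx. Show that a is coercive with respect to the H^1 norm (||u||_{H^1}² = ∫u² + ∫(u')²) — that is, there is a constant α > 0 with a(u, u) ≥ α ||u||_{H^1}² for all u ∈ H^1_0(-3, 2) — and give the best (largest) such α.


α = (-50/9 + π^2)/(π^2 + 25)

Coercivity of a(·,·) on H^1_0(-3, 2) means a(u, u) ≥ α ||u||_{H^1}² for every u ∈ H^1_0.
The interval has length L = 5, and Poincaré/coercivity depend only on L. Here a(u, u) = ∫(u')² + (-2/9)·∫u².
Here c = -2/9 < 0 with |c| < (π/L)² = π^2/25, so coercivity still holds. The condition a(u,u) ≥ α||u||_{H^1}² reads (1−α)∫(u')² ≥ (α−c)∫u². Any admissible α is ≤ 1 (rapidly oscillating u have ∫u²/∫(u')² → 0), and α = 1 would force 0 ≥ (1−c)∫u², impossible since c < 1; so 1−α > 0. By the sharp Poincaré inequality on H^1_0 of an interval of length L, ∫(u')² ≥ (π/L)²∫u² with equality for the first sine mode sin(π(x−x₀)/L) (x₀ the left endpoint), so the inequality holds for all u iff (1−α)(π/L)² ≥ α − c, i.e. α ≤ ((π/L)² + c)/((π/L)² + 1) = (1 + c(L/π)²)/(1 + (L/π)²). (Direct route, valid since c ≤ 0: Poincaré gives c∫u² ≥ c(L/π)²∫(u')², so a(u,u) ≥ (1 + c(L/π)²)∫(u')², while ||u||_{H^1}² ≤ (1 + (L/π)²)∫(u')²; dividing yields the same α.) With (π/L)² = π^2/25 and c = -2/9, the largest admissible constant is α = ((π/L)² + c)/((π/L)² + 1).
Simplifying, α = (-50/9 + π^2)/(π^2 + 25).


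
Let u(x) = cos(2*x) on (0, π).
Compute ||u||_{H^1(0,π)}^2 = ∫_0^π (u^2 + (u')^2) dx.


||u||_{H^1(0,π)}^2 = 5*π/2

u'(x) = -2*sin(2*x).
Expand u² and (u')² and integrate term by term on (0, π), using: for integers n ≥ 1, ∫_0^π sin²(nx) dx = ∫_0^π cos²(nx) dx = π/2; for n ≠ n', ∫_0^π sin(nx)sin(n'x) dx = ∫_0^π cos(nx)cos(n'x) dx = 0; and by product-to-sum, ∫_0^π sin(nx)cos(n'x) dx = ½∫_0^π [sin((n+n')x) + sin((n−n')x)] dx, which is 0 when n+n' is even and 2n/(n²−n'²) when n+n' is odd (it need not vanish on (0, π)).
  u² squared terms: (1)²·∫cos(2x)² dx = 1·π/2 = π/2.
  So ∫_0^π u² dx = π/2.
  (u')² squared terms: (-2)²·∫sin(2x)² dx = 4·π/2 = 2*π.
  So ∫_0^π (u')² dx = 2*π.
||u||_{H^1}^2 = (π/2) + (2*π) = 5*π/2.


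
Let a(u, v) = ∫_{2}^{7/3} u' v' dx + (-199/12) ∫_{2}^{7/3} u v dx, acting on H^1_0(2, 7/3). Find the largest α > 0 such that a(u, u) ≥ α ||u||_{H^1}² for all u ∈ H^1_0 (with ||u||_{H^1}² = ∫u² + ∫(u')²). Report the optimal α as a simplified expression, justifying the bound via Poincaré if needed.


α = (-199 + 108*π^2)/(12*(1 + 9*π^2))

Coercivity of a(·,·) on H^1_0(2, 7/3) means a(u, u) ≥ α ||u||_{H^1}² for every u ∈ H^1_0.
The interval has length L = 1/3, and Poincaré/coercivity depend only on L. Here a(u, u) = ∫(u')² + (-199/12)·∫u².
Here c = -199/12 < 0 with |c| < (π/L)² = 9*π^2, so coercivity still holds. The condition a(u,u) ≥ α||u||_{H^1}² reads (1−α)∫(u')² ≥ (α−c)∫u². Any admissible α is ≤ 1 (rapidly oscillating u have ∫u²/∫(u')² → 0), and α = 1 would force 0 ≥ (1−c)∫u², impossible since c < 1; so 1−α > 0. By the sharp Poincaré inequality on H^1_0 of an interval of length L, ∫(u')² ≥ (π/L)²∫u² with equality for the first sine mode sin(π(x−x₀)/L) (x₀ the left endpoint), so the inequality holds for all u iff (1−α)(π/L)² ≥ α − c, i.e. α ≤ ((π/L)² + c)/((π/L)² + 1) = (1 + c(L/π)²)/(1 + (L/π)²). (Direct route, valid since c ≤ 0: Poincaré gives c∫u² ≥ c(L/π)²∫(u')², so a(u,u) ≥ (1 + c(L/π)²)∫(u')², while ||u||_{H^1}² ≤ (1 + (L/π)²)∫(u')²; dividing yields the same α.) With (π/L)² = 9*π^2 and c = -199/12, the largest admissible constant is α = ((π/L)² + c)/((π/L)² + 1).
Simplifying, α = (-199 + 108*π^2)/(12*(1 + 9*π^2)).


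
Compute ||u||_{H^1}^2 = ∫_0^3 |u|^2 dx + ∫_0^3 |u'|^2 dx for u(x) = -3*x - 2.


||u||_{H^1}^2 = 174

The H^1 norm (squared) on an interval (0, L) is
  ||u||_{H^1}^2 = ∫_0^L u(x)^2 dx + ∫_0^L u'(x)^2 dx.
Compute u'(x) = -3.
Then u(x)^2 = 9*x**2 + 12*x + 4 and u'(x)^2 = 9.
Integrate each monomial from 0 to 3 using ∫_0^3 c·x^n dx = c·3^(n+1)/(n+1):
  ∫_0^3 u(x)^2 dx = ∫_0^3 (9*x^2 + 12*x + 4) dx. Term by term:
    ∫_0^3 9*x^2 dx = 81;  ∫_0^3 12*x dx = 54;  ∫_0^3 4 dx = 12.
  Sum: 81 + 54 + 12 = 147.
  ∫_0^3 u'(x)^2 dx = ∫_0^3 (9) dx. Term by term:
    ∫_0^3 9 dx = 27.
Adding: ||u||_{H^1}^2 = 147 + 27 = 174.


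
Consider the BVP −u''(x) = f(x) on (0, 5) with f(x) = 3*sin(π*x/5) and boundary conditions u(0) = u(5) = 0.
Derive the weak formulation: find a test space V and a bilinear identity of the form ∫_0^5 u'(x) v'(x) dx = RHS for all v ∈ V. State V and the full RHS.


V = H^1_0(0, 5) (so v(0) = v(5) = 0); weak form: ∫_0^5 u'v' dx = ∫_0^5 (3*sin(π*x/5)) v dx for all v ∈ V.

Multiply both sides by a test function v and integrate from 0 to 5:
  ∫_0^5 −u''(x) v(x) dx = ∫_0^5 f(x) v(x) dx.
Integrate the LHS by parts once:
  ∫_0^5 −u'' v dx = −[u'(x) v(x)]_0^5 + ∫_0^5 u'(x) v'(x) dx.
Thus ∫_0^5 u'(x) v'(x) dx = ∫_0^5 f(x) v(x) dx + [u'(x) v(x)]_0^5.
Choose V so that boundary terms are either known or forced to vanish.
u is Dirichlet: u(0) = u(5) = 0. Let V = H^1_0(0, 5); then v(0) = v(5) = 0, and [u' v]_0^5 = 0.
Weak formulation: find u (satisfying any essential BC) such that ∫_0^5 u'(x) v'(x) dx = ∫_0^5 f v dx for all v ∈ V.
Substituting f(x) = 3*sin(π*x/5), the right-hand side is ∫_0^5 (3*sin(π*x/5)) v dx.


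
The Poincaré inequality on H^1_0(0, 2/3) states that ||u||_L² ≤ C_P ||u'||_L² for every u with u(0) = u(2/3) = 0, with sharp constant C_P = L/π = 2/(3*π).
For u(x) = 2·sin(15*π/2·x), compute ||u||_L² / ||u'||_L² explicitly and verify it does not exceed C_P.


||u||_L² / ||u'||_L² = 2/(15*π) < C_P = 2/(3*π).

u(x) = 2·sin(15*π/2·x), so u'(x) = 15*π*cos(15*π*x/2).
Writing u(x) = A·sin(kπx/L) with A = 2 and k = 5, use ∫_0^L sin²(kπx/L) dx = L/2 and ∫_0^L cos²(kπx/L) dx = L/2.
u² = 4·sin²(15*π/2·x) and (u')² = 225*π^2·cos²(15*π/2·x), and each of sin², cos² integrates to L/2 = 1/3 over (0, 2/3).
∫_0^2/3 u² dx = 4/3, so ||u||_L² = 2*sqrt(3)/3.
∫_0^2/3 (u')² dx = 75*π^2, so ||u'||_L² = 5*sqrt(3)*π.
Ratio ||u||_L² / ||u'||_L² = 2/(15*π).
Sharp Poincaré constant on H^1_0(0, 2/3) is C_P = L/π = 2/(3*π), achieved by sin(3*π/2·x).
This is the k = 5 harmonic; the ratio L/(kπ) is strictly less than C_P = L/π, consistent with the sharp inequality ||u||_L² ≤ C_P ||u'||_L².


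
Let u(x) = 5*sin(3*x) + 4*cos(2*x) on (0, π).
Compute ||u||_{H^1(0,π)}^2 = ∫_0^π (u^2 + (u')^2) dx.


||u||_{H^1(0,π)}^2 = 240 + 165*π

u'(x) = -8*sin(2*x) + 15*cos(3*x).
Expand u² and (u')² and integrate term by term on (0, π), using: for integers n ≥ 1, ∫_0^π sin²(nx) dx = ∫_0^π cos²(nx) dx = π/2; for n ≠ n', ∫_0^π sin(nx)sin(n'x) dx = ∫_0^π cos(nx)cos(n'x) dx = 0; and by product-to-sum, ∫_0^π sin(nx)cos(n'x) dx = ½∫_0^π [sin((n+n')x) + sin((n−n')x)] dx, which is 0 when n+n' is even and 2n/(n²−n'²) when n+n' is odd (it need not vanish on (0, π)).
  u² squared terms: (4)²·∫cos(2x)² dx = 16·π/2 = 8*π;  (5)²·∫sin(3x)² dx = 25·π/2 = 25*π/2.
  u² cross terms: 2·(4)·(5)·∫cos(2x)·sin(3x) dx = 40·(6/5) = 48.
  So ∫_0^π u² dx = 8*π + 25*π/2 + 48 = 48 + 41*π/2.
  (u')² squared terms: (-8)²·∫sin(2x)² dx = 64·π/2 = 32*π;  (15)²·∫cos(3x)² dx = 225·π/2 = 225*π/2.
  (u')² cross terms: 2·(-8)·(15)·∫sin(2x)·cos(3x) dx = -240·(-4/5) = 192.
  So ∫_0^π (u')² dx = 32*π + 225*π/2 + 192 = 192 + 289*π/2.
||u||_{H^1}^2 = (48 + 41*π/2) + (192 + 289*π/2) = 240 + 165*π.


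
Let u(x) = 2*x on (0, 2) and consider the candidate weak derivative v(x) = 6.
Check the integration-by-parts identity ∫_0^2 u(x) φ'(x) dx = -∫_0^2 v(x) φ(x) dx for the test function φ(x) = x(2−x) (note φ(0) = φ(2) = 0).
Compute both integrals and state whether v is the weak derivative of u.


LHS = -8/3, RHS = -8. No, v is not the weak derivative of u.

u(x) = 2*x, classical derivative u'(x) = 2.
φ(x) = x(2−x), so φ'(x) = 2 - 2*x.
Note φ(0) = φ(2) = 0, so the boundary term u·φ vanishes.
LHS = ∫_0^2 u(x) φ'(x) dx = ∫_0^2 (-4*x^2 + 4*x) dx. Term by term:
  ∫_0^2 -4*x^2 dx = -32/3;  ∫_0^2 4*x dx = 8.
Sum: -32/3 + 8 = -8/3.
So LHS = -8/3.
∫_0^2 v(x) φ(x) dx = ∫_0^2 (-6*x^2 + 12*x) dx. Term by term:
  ∫_0^2 -6*x^2 dx = -16;  ∫_0^2 12*x dx = 24.
Sum: -16 + 24 = 8.
So RHS = -∫_0^2 v(x) φ(x) dx = -8.
LHS − RHS = 16/3 ≠ 0, so the identity fails.
(For a valid weak derivative the identity must hold for EVERY test function, in particular this one. The failure shows v is NOT the weak derivative of u.)
Correct weak derivative would be u'(x) = 2.


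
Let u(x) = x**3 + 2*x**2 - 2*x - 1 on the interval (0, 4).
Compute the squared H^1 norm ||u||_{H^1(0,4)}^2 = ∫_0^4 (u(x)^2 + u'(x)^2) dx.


||u||_{H^1}^2 = 273692/35

The H^1 norm (squared) on an interval (0, L) is
  ||u||_{H^1}^2 = ∫_0^L u(x)^2 dx + ∫_0^L u'(x)^2 dx.
Compute u'(x) = 3*x**2 + 4*x - 2.
Then u(x)^2 = x**6 + 4*x**5 - 10*x**3 + 4*x + 1 and u'(x)^2 = 9*x**4 + 24*x**3 + 4*x**2 - 16*x + 4.
Integrate each monomial from 0 to 4 using ∫_0^4 c·x^n dx = c·4^(n+1)/(n+1):
  ∫_0^4 u(x)^2 dx = ∫_0^4 (x^6 + 4*x^5 - 10*x^3 + 4*x + 1) dx. Term by term:
    ∫_0^4 x^6 dx = 16384/7;  ∫_0^4 4*x^5 dx = 8192/3;  ∫_0^4 -10*x^3 dx = -640;
    ∫_0^4 4*x dx = 32;  ∫_0^4 1 dx = 4.
  Sum: 16384/7 + 8192/3 − 640 + 32 + 4 = 93812/21.
  ∫_0^4 u'(x)^2 dx = ∫_0^4 (9*x^4 + 24*x^3 + 4*x^2 - 16*x + 4) dx. Term by term:
    ∫_0^4 9*x^4 dx = 9216/5;  ∫_0^4 24*x^3 dx = 1536;  ∫_0^4 4*x^2 dx = 256/3;
    ∫_0^4 -16*x dx = -128;  ∫_0^4 4 dx = 16.
  Sum: 9216/5 + 1536 + 256/3 − 128 + 16 = 50288/15.
Adding: ||u||_{H^1}^2 = 93812/21 + 50288/15 = 273692/35.


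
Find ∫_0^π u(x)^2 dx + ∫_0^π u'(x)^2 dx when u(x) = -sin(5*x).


||u||_{H^1(0,π)}^2 = 13*π

u'(x) = -5*cos(5*x).
Expand u² and (u')² and integrate term by term on (0, π), using: for integers n ≥ 1, ∫_0^π sin²(nx) dx = ∫_0^π cos²(nx) dx = π/2; for n ≠ n', ∫_0^π sin(nx)sin(n'x) dx = ∫_0^π cos(nx)cos(n'x) dx = 0; and by product-to-sum, ∫_0^π sin(nx)cos(n'x) dx = ½∫_0^π [sin((n+n')x) + sin((n−n')x)] dx, which is 0 when n+n' is even and 2n/(n²−n'²) when n+n' is odd (it need not vanish on (0, π)).
  u² squared terms: (-1)²·∫sin(5x)² dx = 1·π/2 = π/2.
  So ∫_0^π u² dx = π/2.
  (u')² squared terms: (-5)²·∫cos(5x)² dx = 25·π/2 = 25*π/2.
  So ∫_0^π (u')² dx = 25*π/2.
||u||_{H^1}^2 = (π/2) + (25*π/2) = 13*π.


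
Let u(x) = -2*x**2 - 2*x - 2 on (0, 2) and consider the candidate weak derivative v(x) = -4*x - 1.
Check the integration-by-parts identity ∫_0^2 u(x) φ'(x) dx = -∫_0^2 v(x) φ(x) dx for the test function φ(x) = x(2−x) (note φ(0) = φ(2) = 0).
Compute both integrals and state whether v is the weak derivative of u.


LHS = 8, RHS = 20/3. No, v is not the weak derivative of u.

u(x) = -2*x**2 - 2*x - 2, classical derivative u'(x) = -4*x - 2.
φ(x) = x(2−x), so φ'(x) = 2 - 2*x.
Note φ(0) = φ(2) = 0, so the boundary term u·φ vanishes.
LHS = ∫_0^2 u(x) φ'(x) dx = ∫_0^2 (4*x^3 - 4) dx. Term by term:
  ∫_0^2 4*x^3 dx = 16;  ∫_0^2 -4 dx = -8.
Sum: 16 − 8 = 8.
So LHS = 8.
∫_0^2 v(x) φ(x) dx = ∫_0^2 (4*x^3 - 7*x^2 - 2*x) dx. Term by term:
  ∫_0^2 4*x^3 dx = 16;  ∫_0^2 -7*x^2 dx = -56/3;  ∫_0^2 -2*x dx = -4.
Sum: 16 − 56/3 − 4 = -20/3.
So RHS = -∫_0^2 v(x) φ(x) dx = 20/3.
LHS − RHS = 4/3 ≠ 0, so the identity fails.
(For a valid weak derivative the identity must hold for EVERY test function, in particular this one. The failure shows v is NOT the weak derivative of u.)
Correct weak derivative would be u'(x) = -4*x - 2.


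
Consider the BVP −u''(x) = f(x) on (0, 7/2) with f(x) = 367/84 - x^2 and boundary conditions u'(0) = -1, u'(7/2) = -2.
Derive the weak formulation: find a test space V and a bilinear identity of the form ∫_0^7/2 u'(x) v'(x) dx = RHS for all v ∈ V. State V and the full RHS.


V = H^1(0, 7/2) (v unrestricted at boundary; u is determined up to an additive constant); weak form: ∫_0^7/2 u'v' dx = ∫_0^7/2 (367/84 - x^2) v dx − 2·v(7/2) + v(0) for all v ∈ V.

Multiply both sides by a test function v and integrate from 0 to 7/2:
  ∫_0^7/2 −u''(x) v(x) dx = ∫_0^7/2 f(x) v(x) dx.
Integrate the LHS by parts once:
  ∫_0^7/2 −u'' v dx = −[u'(x) v(x)]_0^7/2 + ∫_0^7/2 u'(x) v'(x) dx.
Thus ∫_0^7/2 u'(x) v'(x) dx = ∫_0^7/2 f(x) v(x) dx + [u'(x) v(x)]_0^7/2.
Choose V so that boundary terms are either known or forced to vanish.
u has inhomogeneous Neumann u'(0) = -1, u'(7/2) = -2. [u' v]_0^7/2 = (-2)·v(7/2) − (-1)·v(0) = − 2·v(7/2) + v(0). Take V = H^1(0, 7/2); boundary term becomes part of RHS.
Weak formulation: find u (satisfying any essential BC) such that ∫_0^7/2 u'(x) v'(x) dx = ∫_0^7/2 f v dx − 2·v(7/2) + v(0) for all v ∈ V (Neumann data are natural BCs: they enter the RHS as boundary terms).
Substituting f(x) = 367/84 - x^2, the right-hand side is ∫_0^7/2 (367/84 - x^2) v dx − 2·v(7/2) + v(0).
Compatibility check (pure Neumann): taking v ≡ 1 ∈ V gives 0 = ∫_0^7/2 f dx + (-2) − (-1), i.e. ∫_0^7/2 f dx must equal u'(0) − u'(7/2) = 1. Indeed ∫_0^7/2 (367/84 - x^2) dx = 1, so the data are compatible. The solution is then unique only up to an additive constant (fix it e.g. by requiring ∫_0^7/2 u dx = 0).


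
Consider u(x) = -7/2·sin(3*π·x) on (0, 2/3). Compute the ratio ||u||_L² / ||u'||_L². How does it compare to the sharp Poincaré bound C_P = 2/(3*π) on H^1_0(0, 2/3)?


||u||_L² / ||u'||_L² = 1/(3*π) < C_P = 2/(3*π).

u(x) = -7/2·sin(3*π·x), so u'(x) = -21*π*cos(3*π*x)/2.
Writing u(x) = A·sin(kπx/L) with A = -7/2 and k = 2, use ∫_0^L sin²(kπx/L) dx = L/2 and ∫_0^L cos²(kπx/L) dx = L/2.
u² = 49/4·sin²(3*π·x) and (u')² = 441*π^2/4·cos²(3*π·x), and each of sin², cos² integrates to L/2 = 1/3 over (0, 2/3).
∫_0^2/3 u² dx = 49/12, so ||u||_L² = 7*sqrt(3)/6.
∫_0^2/3 (u')² dx = 147*π^2/4, so ||u'||_L² = 7*sqrt(3)*π/2.
Ratio ||u||_L² / ||u'||_L² = 1/(3*π).
Sharp Poincaré constant on H^1_0(0, 2/3) is C_P = L/π = 2/(3*π), achieved by sin(3*π/2·x).
This is the k = 2 harmonic; the ratio L/(kπ) is strictly less than C_P = L/π, consistent with the sharp inequality ||u||_L² ≤ C_P ||u'||_L².


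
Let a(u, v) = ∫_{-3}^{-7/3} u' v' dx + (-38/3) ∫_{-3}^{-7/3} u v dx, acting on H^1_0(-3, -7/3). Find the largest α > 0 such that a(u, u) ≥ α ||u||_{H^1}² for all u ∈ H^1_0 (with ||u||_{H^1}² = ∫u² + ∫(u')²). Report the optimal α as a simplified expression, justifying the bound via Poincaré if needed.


α = (-152 + 27*π^2)/(3*(4 + 9*π^2))

Coercivity of a(·,·) on H^1_0(-3, -7/3) means a(u, u) ≥ α ||u||_{H^1}² for every u ∈ H^1_0.
The interval has length L = 2/3, and Poincaré/coercivity depend only on L. Here a(u, u) = ∫(u')² + (-38/3)·∫u².
Here c = -38/3 < 0 with |c| < (π/L)² = 9*π^2/4, so coercivity still holds. The condition a(u,u) ≥ α||u||_{H^1}² reads (1−α)∫(u')² ≥ (α−c)∫u². Any admissible α is ≤ 1 (rapidly oscillating u have ∫u²/∫(u')² → 0), and α = 1 would force 0 ≥ (1−c)∫u², impossible since c < 1; so 1−α > 0. By the sharp Poincaré inequality on H^1_0 of an interval of length L, ∫(u')² ≥ (π/L)²∫u² with equality for the first sine mode sin(π(x−x₀)/L) (x₀ the left endpoint), so the inequality holds for all u iff (1−α)(π/L)² ≥ α − c, i.e. α ≤ ((π/L)² + c)/((π/L)² + 1) = (1 + c(L/π)²)/(1 + (L/π)²). (Direct route, valid since c ≤ 0: Poincaré gives c∫u² ≥ c(L/π)²∫(u')², so a(u,u) ≥ (1 + c(L/π)²)∫(u')², while ||u||_{H^1}² ≤ (1 + (L/π)²)∫(u')²; dividing yields the same α.) With (π/L)² = 9*π^2/4 and c = -38/3, the largest admissible constant is α = ((π/L)² + c)/((π/L)² + 1).
Simplifying, α = (-152 + 27*π^2)/(3*(4 + 9*π^2)).


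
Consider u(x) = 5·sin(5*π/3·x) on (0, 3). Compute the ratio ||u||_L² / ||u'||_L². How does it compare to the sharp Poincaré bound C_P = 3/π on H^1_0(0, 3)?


||u||_L² / ||u'||_L² = 3/(5*π) < C_P = 3/π.

u(x) = 5·sin(5*π/3·x), so u'(x) = 25*π*cos(5*π*x/3)/3.
Writing u(x) = A·sin(kπx/L) with A = 5 and k = 5, use ∫_0^L sin²(kπx/L) dx = L/2 and ∫_0^L cos²(kπx/L) dx = L/2.
u² = 25·sin²(5*π/3·x) and (u')² = 625*π^2/9·cos²(5*π/3·x), and each of sin², cos² integrates to L/2 = 3/2 over (0, 3).
∫_0^3 u² dx = 75/2, so ||u||_L² = 5*sqrt(6)/2.
∫_0^3 (u')² dx = 625*π^2/6, so ||u'||_L² = 25*sqrt(6)*π/6.
Ratio ||u||_L² / ||u'||_L² = 3/(5*π).
Sharp Poincaré constant on H^1_0(0, 3) is C_P = L/π = 3/π, achieved by sin(π/3·x).
This is the k = 5 harmonic; the ratio L/(kπ) is strictly less than C_P = L/π, consistent with the sharp inequality ||u||_L² ≤ C_P ||u'||_L².


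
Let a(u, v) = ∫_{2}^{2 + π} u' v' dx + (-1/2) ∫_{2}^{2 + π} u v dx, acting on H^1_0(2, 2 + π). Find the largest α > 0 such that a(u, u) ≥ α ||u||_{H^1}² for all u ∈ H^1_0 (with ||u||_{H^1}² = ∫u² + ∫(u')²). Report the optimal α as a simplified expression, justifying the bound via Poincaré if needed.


α = 1/4

Coercivity of a(·,·) on H^1_0(2, 2 + π) means a(u, u) ≥ α ||u||_{H^1}² for every u ∈ H^1_0.
The interval has length L = π, and Poincaré/coercivity depend only on L. Here a(u, u) = ∫(u')² + (-1/2)·∫u².
Here c = -1/2 < 0 with |c| < (π/L)² = 1, so coercivity still holds. The condition a(u,u) ≥ α||u||_{H^1}² reads (1−α)∫(u')² ≥ (α−c)∫u². Any admissible α is ≤ 1 (rapidly oscillating u have ∫u²/∫(u')² → 0), and α = 1 would force 0 ≥ (1−c)∫u², impossible since c < 1; so 1−α > 0. By the sharp Poincaré inequality on H^1_0 of an interval of length L, ∫(u')² ≥ (π/L)²∫u² with equality for the first sine mode sin(π(x−x₀)/L) (x₀ the left endpoint), so the inequality holds for all u iff (1−α)(π/L)² ≥ α − c, i.e. α ≤ ((π/L)² + c)/((π/L)² + 1) = (1 + c(L/π)²)/(1 + (L/π)²). (Direct route, valid since c ≤ 0: Poincaré gives c∫u² ≥ c(L/π)²∫(u')², so a(u,u) ≥ (1 + c(L/π)²)∫(u')², while ||u||_{H^1}² ≤ (1 + (L/π)²)∫(u')²; dividing yields the same α.) With (π/L)² = 1 and c = -1/2, the largest admissible constant is α = ((π/L)² + c)/((π/L)² + 1).
Simplifying, α = 1/4.


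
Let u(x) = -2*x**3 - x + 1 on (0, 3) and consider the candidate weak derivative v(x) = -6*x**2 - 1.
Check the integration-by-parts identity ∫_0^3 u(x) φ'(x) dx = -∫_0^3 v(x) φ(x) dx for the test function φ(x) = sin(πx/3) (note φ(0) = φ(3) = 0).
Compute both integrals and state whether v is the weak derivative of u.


LHS = -648/π^3 + 168/π, RHS = -648/π^3 + 168/π. Yes, v = u' weakly.

u(x) = -2*x**3 - x + 1, classical derivative u'(x) = -6*x**2 - 1.
φ(x) = sin(πx/3), so φ'(x) = π*cos(π*x/3)/3.
Note φ(0) = φ(3) = 0, so the boundary term u·φ vanishes.
LHS = ∫_0^3 u(x) φ'(x) dx = ∫_0^3 (-2*π*x^3*cos(π*x/3)/3 - π*x*cos(π*x/3)/3 + π*cos(π*x/3)/3) dx. Term by term:
  ∫_0^3 π*cos(π*x/3)/3 dx = 0;  ∫_0^3 -2*π*x^3*cos(π*x/3)/3 dx = -648/π^3 + 162/π;  ∫_0^3 -π*x*cos(π*x/3)/3 dx = 6/π.
Sum: 0 + -648/π^3 + 162/π + 6/π = -648/π^3 + 168/π.
So LHS = -648/π^3 + 168/π.
∫_0^3 v(x) φ(x) dx = ∫_0^3 (-6*x^2*sin(π*x/3) - sin(π*x/3)) dx. Term by term:
  ∫_0^3 -sin(π*x/3) dx = -6/π;  ∫_0^3 -6*x^2*sin(π*x/3) dx = -162/π + 648/π^3.
Sum: -6/π + -162/π + 648/π^3 = -168/π + 648/π^3.
So RHS = -∫_0^3 v(x) φ(x) dx = -648/π^3 + 168/π.
LHS = RHS, so the identity holds for this test φ.
Moreover u is smooth here and v(x) = u'(x) = -6*x**2 - 1 pointwise, so the identity holds for every test function. Hence v is the weak derivative of u.


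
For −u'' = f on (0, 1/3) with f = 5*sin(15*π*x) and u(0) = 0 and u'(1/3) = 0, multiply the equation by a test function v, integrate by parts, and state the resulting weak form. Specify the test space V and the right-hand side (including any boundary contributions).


V = {v ∈ H^1(0, 1/3) : v(0) = 0} (test functions vanish at x = 0 where u is specified); weak form: ∫_0^1/3 u'v' dx = ∫_0^1/3 (5*sin(15*π*x)) v dx for all v ∈ V.

Multiply both sides by a test function v and integrate from 0 to 1/3:
  ∫_0^1/3 −u''(x) v(x) dx = ∫_0^1/3 f(x) v(x) dx.
Integrate the LHS by parts once:
  ∫_0^1/3 −u'' v dx = −[u'(x) v(x)]_0^1/3 + ∫_0^1/3 u'(x) v'(x) dx.
Thus ∫_0^1/3 u'(x) v'(x) dx = ∫_0^1/3 f(x) v(x) dx + [u'(x) v(x)]_0^1/3.
Choose V so that boundary terms are either known or forced to vanish.
Mixed BC: u(0) = 0 (Dirichlet) and u'(1/3) = 0 (Neumann). Define V = {v ∈ H^1(0, 1/3) : v(0) = 0}. Then [u' v]_0^1/3 = u'(1/3)·v(1/3) − u'(0)·0 = 0.
Weak formulation: find u (satisfying any essential BC) such that ∫_0^1/3 u'(x) v'(x) dx = ∫_0^1/3 f v dx for all v ∈ V (Dirichlet at 0 absorbed into V; the Neumann datum at x = 1/3 is zero, so no boundary term remains).
Substituting f(x) = 5*sin(15*π*x), the right-hand side is ∫_0^1/3 (5*sin(15*π*x)) v dx.


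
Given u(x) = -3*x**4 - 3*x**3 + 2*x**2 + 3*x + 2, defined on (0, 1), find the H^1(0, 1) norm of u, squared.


||u||_{H^1}^2 = 4787/140

The H^1 norm (squared) on an interval (0, L) is
  ||u||_{H^1}^2 = ∫_0^L u(x)^2 dx + ∫_0^L u'(x)^2 dx.
Compute u'(x) = -12*x**3 - 9*x**2 + 4*x + 3.
Then u(x)^2 = 9*x**8 + 18*x**7 - 3*x**6 - 30*x**5 - 26*x**4 + 17*x**2 + 12*x + 4 and u'(x)^2 = 144*x**6 + 216*x**5 - 15*x**4 - 144*x**3 - 38*x**2 + 24*x + 9.
Integrate each monomial from 0 to 1 using ∫_0^1 c·x^n dx = c·1^(n+1)/(n+1):
  ∫_0^1 u(x)^2 dx = ∫_0^1 (9*x^8 + 18*x^7 - 3*x^6 - 30*x^5 - 26*x^4 + 17*x^2 + 12*x + 4) dx. Term by term:
    ∫_0^1 9*x^8 dx = 1;  ∫_0^1 18*x^7 dx = 9/4;  ∫_0^1 -3*x^6 dx = -3/7;
    ∫_0^1 -30*x^5 dx = -5;  ∫_0^1 -26*x^4 dx = -26/5;  ∫_0^1 17*x^2 dx = 17/3;
    ∫_0^1 12*x dx = 6;  ∫_0^1 4 dx = 4.
  Sum: 1 + 9/4 − 3/7 − 5 − 26/5 + 17/3 + 6 + 4 = 3481/420.
  ∫_0^1 u'(x)^2 dx = ∫_0^1 (144*x^6 + 216*x^5 - 15*x^4 - 144*x^3 - 38*x^2 + 24*x + 9) dx. Term by term:
    ∫_0^1 144*x^6 dx = 144/7;  ∫_0^1 216*x^5 dx = 36;  ∫_0^1 -15*x^4 dx = -3;
    ∫_0^1 -144*x^3 dx = -36;  ∫_0^1 -38*x^2 dx = -38/3;  ∫_0^1 24*x dx = 12;
    ∫_0^1 9 dx = 9.
  Sum: 144/7 + 36 − 3 − 36 − 38/3 + 12 + 9 = 544/21.
Adding: ||u||_{H^1}^2 = 3481/420 + 544/21 = 4787/140.


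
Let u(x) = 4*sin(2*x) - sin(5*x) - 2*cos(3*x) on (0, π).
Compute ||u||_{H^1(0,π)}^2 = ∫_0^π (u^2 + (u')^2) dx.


||u||_{H^1(0,π)}^2 = 128 + 73*π

u'(x) = 6*sin(3*x) + 8*cos(2*x) - 5*cos(5*x).
Expand u² and (u')² and integrate term by term on (0, π), using: for integers n ≥ 1, ∫_0^π sin²(nx) dx = ∫_0^π cos²(nx) dx = π/2; for n ≠ n', ∫_0^π sin(nx)sin(n'x) dx = ∫_0^π cos(nx)cos(n'x) dx = 0; and by product-to-sum, ∫_0^π sin(nx)cos(n'x) dx = ½∫_0^π [sin((n+n')x) + sin((n−n')x)] dx, which is 0 when n+n' is even and 2n/(n²−n'²) when n+n' is odd (it need not vanish on (0, π)).
  u² squared terms: (-1)²·∫sin(5x)² dx = 1·π/2 = π/2;  (-2)²·∫cos(3x)² dx = 4·π/2 = 2*π;  (4)²·∫sin(2x)² dx = 16·π/2 = 8*π.
  u² cross terms: 2·(-1)·(-2)·∫sin(5x)·cos(3x) dx = 4·(0) = 0;  2·(-1)·(4)·∫sin(5x)·sin(2x) dx = -8·(0) = 0;  2·(-2)·(4)·∫cos(3x)·sin(2x) dx = -16·(-4/5) = 64/5.
  So ∫_0^π u² dx = π/2 + 2*π + 8*π + 0 + 0 + 64/5 = 64/5 + 21*π/2.
  (u')² squared terms: (-5)²·∫cos(5x)² dx = 25·π/2 = 25*π/2;  (6)²·∫sin(3x)² dx = 36·π/2 = 18*π;  (8)²·∫cos(2x)² dx = 64·π/2 = 32*π.
  (u')² cross terms: 2·(-5)·(6)·∫cos(5x)·sin(3x) dx = -60·(0) = 0;  2·(-5)·(8)·∫cos(5x)·cos(2x) dx = -80·(0) = 0;  2·(6)·(8)·∫sin(3x)·cos(2x) dx = 96·(6/5) = 576/5.
  So ∫_0^π (u')² dx = 25*π/2 + 18*π + 32*π + 0 + 0 + 576/5 = 576/5 + 125*π/2.
||u||_{H^1}^2 = (64/5 + 21*π/2) + (576/5 + 125*π/2) = 128 + 73*π.


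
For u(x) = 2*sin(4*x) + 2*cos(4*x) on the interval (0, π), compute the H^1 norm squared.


||u||_{H^1(0,π)}^2 = 68*π

u'(x) = -8*sin(4*x) + 8*cos(4*x).
Expand u² and (u')² and integrate term by term on (0, π), using: for integers n ≥ 1, ∫_0^π sin²(nx) dx = ∫_0^π cos²(nx) dx = π/2; for n ≠ n', ∫_0^π sin(nx)sin(n'x) dx = ∫_0^π cos(nx)cos(n'x) dx = 0; and by product-to-sum, ∫_0^π sin(nx)cos(n'x) dx = ½∫_0^π [sin((n+n')x) + sin((n−n')x)] dx, which is 0 when n+n' is even and 2n/(n²−n'²) when n+n' is odd (it need not vanish on (0, π)).
  u² squared terms: (2)²·∫cos(4x)² dx = 4·π/2 = 2*π;  (2)²·∫sin(4x)² dx = 4·π/2 = 2*π.
  u² cross terms: 2·(2)·(2)·∫cos(4x)·sin(4x) dx = 8·(0) = 0.
  So ∫_0^π u² dx = 2*π + 2*π + 0 = 4*π.
  (u')² squared terms: (-8)²·∫sin(4x)² dx = 64·π/2 = 32*π;  (8)²·∫cos(4x)² dx = 64·π/2 = 32*π.
  (u')² cross terms: 2·(-8)·(8)·∫sin(4x)·cos(4x) dx = -128·(0) = 0.
  So ∫_0^π (u')² dx = 32*π + 32*π + 0 = 64*π.
||u||_{H^1}^2 = (4*π) + (64*π) = 68*π.


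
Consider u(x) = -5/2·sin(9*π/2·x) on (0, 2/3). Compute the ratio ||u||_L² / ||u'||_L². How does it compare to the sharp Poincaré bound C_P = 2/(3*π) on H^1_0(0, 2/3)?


||u||_L² / ||u'||_L² = 2/(9*π) < C_P = 2/(3*π).

u(x) = -5/2·sin(9*π/2·x), so u'(x) = -45*π*cos(9*π*x/2)/4.
Writing u(x) = A·sin(kπx/L) with A = -5/2 and k = 3, use ∫_0^L sin²(kπx/L) dx = L/2 and ∫_0^L cos²(kπx/L) dx = L/2.
u² = 25/4·sin²(9*π/2·x) and (u')² = 2025*π^2/16·cos²(9*π/2·x), and each of sin², cos² integrates to L/2 = 1/3 over (0, 2/3).
∫_0^2/3 u² dx = 25/12, so ||u||_L² = 5*sqrt(3)/6.
∫_0^2/3 (u')² dx = 675*π^2/16, so ||u'||_L² = 15*sqrt(3)*π/4.
Ratio ||u||_L² / ||u'||_L² = 2/(9*π).
Sharp Poincaré constant on H^1_0(0, 2/3) is C_P = L/π = 2/(3*π), achieved by sin(3*π/2·x).
This is the k = 3 harmonic; the ratio L/(kπ) is strictly less than C_P = L/π, consistent with the sharp inequality ||u||_L² ≤ C_P ||u'||_L².


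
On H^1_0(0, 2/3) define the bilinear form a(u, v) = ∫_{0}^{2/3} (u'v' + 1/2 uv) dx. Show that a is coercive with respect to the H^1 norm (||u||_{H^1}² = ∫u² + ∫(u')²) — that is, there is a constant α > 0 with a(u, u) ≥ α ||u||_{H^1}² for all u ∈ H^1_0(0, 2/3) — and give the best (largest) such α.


α = (2 + 9*π^2)/(4 + 9*π^2)

Coercivity of a(·,·) on H^1_0(0, 2/3) means a(u, u) ≥ α ||u||_{H^1}² for every u ∈ H^1_0.
The interval has length L = 2/3, and Poincaré/coercivity depend only on L. Here a(u, u) = ∫(u')² + (1/2)·∫u².
Here 0 < c = 1/2 < 1. The condition a(u,u) ≥ α||u||_{H^1}² reads (1−α)∫(u')² ≥ (α−c)∫u². Any admissible α is ≤ 1 (rapidly oscillating u have ∫u²/∫(u')² → 0), and α = 1 would force 0 ≥ (1−c)∫u², impossible since c < 1; so 1−α > 0. By the sharp Poincaré inequality on H^1_0 of an interval of length L, ∫(u')² ≥ (π/L)²∫u² with equality for the first sine mode sin(π(x−x₀)/L) (x₀ the left endpoint), so the inequality holds for all u iff (1−α)(π/L)² ≥ α − c, i.e. α ≤ ((π/L)² + c)/((π/L)² + 1) = (1 + c(L/π)²)/(1 + (L/π)²). With (π/L)² = 9*π^2/4 and c = 1/2, the largest admissible constant is α = ((π/L)² + c)/((π/L)² + 1).
Simplifying, α = (2 + 9*π^2)/(4 + 9*π^2).


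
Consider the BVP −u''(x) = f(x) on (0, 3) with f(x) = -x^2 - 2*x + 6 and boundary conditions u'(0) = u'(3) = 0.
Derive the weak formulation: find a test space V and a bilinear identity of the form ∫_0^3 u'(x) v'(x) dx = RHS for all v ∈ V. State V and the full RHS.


V = H^1(0, 3) (no boundary constraint on v; u is determined up to an additive constant); weak form: ∫_0^3 u'v' dx = ∫_0^3 (-x^2 - 2*x + 6) v dx for all v ∈ V.

Multiply both sides by a test function v and integrate from 0 to 3:
  ∫_0^3 −u''(x) v(x) dx = ∫_0^3 f(x) v(x) dx.
Integrate the LHS by parts once:
  ∫_0^3 −u'' v dx = −[u'(x) v(x)]_0^3 + ∫_0^3 u'(x) v'(x) dx.
Thus ∫_0^3 u'(x) v'(x) dx = ∫_0^3 f(x) v(x) dx + [u'(x) v(x)]_0^3.
Choose V so that boundary terms are either known or forced to vanish.
u has homogeneous Neumann: u'(0) = u'(3) = 0. So [u' v]_0^3 = 0·v(3) − 0·v(0) = 0 for any v; take V = H^1(0, 3).
Weak formulation: find u (satisfying any essential BC) such that ∫_0^3 u'(x) v'(x) dx = ∫_0^3 f v dx for all v ∈ V (homogeneous Neumann, so boundary terms vanish).
Substituting f(x) = -x^2 - 2*x + 6, the right-hand side is ∫_0^3 (-x^2 - 2*x + 6) v dx.
Compatibility check (pure Neumann): taking v ≡ 1 ∈ V gives 0 = ∫_0^3 f dx + (0) − (0), i.e. ∫_0^3 f dx must equal u'(0) − u'(3) = 0. Indeed ∫_0^3 (-x^2 - 2*x + 6) dx = 0, so the data are compatible. The solution is then unique only up to an additive constant (fix it e.g. by requiring ∫_0^3 u dx = 0).


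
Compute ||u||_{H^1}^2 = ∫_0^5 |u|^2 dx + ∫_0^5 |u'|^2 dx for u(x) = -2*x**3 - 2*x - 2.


||u||_{H^1}^2 = 1568690/21

The H^1 norm (squared) on an interval (0, L) is
  ||u||_{H^1}^2 = ∫_0^L u(x)^2 dx + ∫_0^L u'(x)^2 dx.
Compute u'(x) = -6*x**2 - 2.
Then u(x)^2 = 4*x**6 + 8*x**4 + 8*x**3 + 4*x**2 + 8*x + 4 and u'(x)^2 = 36*x**4 + 24*x**2 + 4.
Integrate each monomial from 0 to 5 using ∫_0^5 c·x^n dx = c·5^(n+1)/(n+1):
  ∫_0^5 u(x)^2 dx = ∫_0^5 (4*x^6 + 8*x^4 + 8*x^3 + 4*x^2 + 8*x + 4) dx. Term by term:
    ∫_0^5 4*x^6 dx = 312500/7;  ∫_0^5 8*x^4 dx = 5000;  ∫_0^5 8*x^3 dx = 1250;
    ∫_0^5 4*x^2 dx = 500/3;  ∫_0^5 8*x dx = 100;  ∫_0^5 4 dx = 20.
  Sum: 312500/7 + 5000 + 1250 + 500/3 + 100 + 20 = 1074770/21.
  ∫_0^5 u'(x)^2 dx = ∫_0^5 (36*x^4 + 24*x^2 + 4) dx. Term by term:
    ∫_0^5 36*x^4 dx = 22500;  ∫_0^5 24*x^2 dx = 1000;  ∫_0^5 4 dx = 20.
  Sum: 22500 + 1000 + 20 = 23520.
Adding: ||u||_{H^1}^2 = 1074770/21 + 23520 = 1568690/21.


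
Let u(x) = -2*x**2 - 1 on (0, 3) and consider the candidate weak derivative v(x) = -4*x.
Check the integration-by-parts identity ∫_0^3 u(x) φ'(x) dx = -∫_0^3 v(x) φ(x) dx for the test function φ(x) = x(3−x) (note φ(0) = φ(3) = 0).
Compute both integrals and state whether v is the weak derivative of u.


LHS = 27, RHS = 27. Yes, v = u' weakly.

u(x) = -2*x**2 - 1, classical derivative u'(x) = -4*x.
φ(x) = x(3−x), so φ'(x) = 3 - 2*x.
Note φ(0) = φ(3) = 0, so the boundary term u·φ vanishes.
LHS = ∫_0^3 u(x) φ'(x) dx = ∫_0^3 (4*x^3 - 6*x^2 + 2*x - 3) dx. Term by term:
  ∫_0^3 4*x^3 dx = 81;  ∫_0^3 -6*x^2 dx = -54;  ∫_0^3 2*x dx = 9;
  ∫_0^3 -3 dx = -9.
Sum: 81 − 54 + 9 − 9 = 27.
So LHS = 27.
∫_0^3 v(x) φ(x) dx = ∫_0^3 (4*x^3 - 12*x^2) dx. Term by term:
  ∫_0^3 4*x^3 dx = 81;  ∫_0^3 -12*x^2 dx = -108.
Sum: 81 − 108 = -27.
So RHS = -∫_0^3 v(x) φ(x) dx = 27.
LHS = RHS, so the identity holds for this test φ.
Moreover u is smooth here and v(x) = u'(x) = -4*x pointwise, so the identity holds for every test function. Hence v is the weak derivative of u.


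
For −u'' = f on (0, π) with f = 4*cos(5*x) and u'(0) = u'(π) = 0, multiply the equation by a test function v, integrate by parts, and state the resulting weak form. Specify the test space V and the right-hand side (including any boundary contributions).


V = H^1(0, π) (no boundary constraint on v; u is determined up to an additive constant); weak form: ∫_0^π u'v' dx = ∫_0^π (4*cos(5*x)) v dx for all v ∈ V.

Multiply both sides by a test function v and integrate from 0 to π:
  ∫_0^π −u''(x) v(x) dx = ∫_0^π f(x) v(x) dx.
Integrate the LHS by parts once:
  ∫_0^π −u'' v dx = −[u'(x) v(x)]_0^π + ∫_0^π u'(x) v'(x) dx.
Thus ∫_0^π u'(x) v'(x) dx = ∫_0^π f(x) v(x) dx + [u'(x) v(x)]_0^π.
Choose V so that boundary terms are either known or forced to vanish.
u has homogeneous Neumann: u'(0) = u'(π) = 0. So [u' v]_0^π = 0·v(π) − 0·v(0) = 0 for any v; take V = H^1(0, π).
Weak formulation: find u (satisfying any essential BC) such that ∫_0^π u'(x) v'(x) dx = ∫_0^π f v dx for all v ∈ V (homogeneous Neumann, so boundary terms vanish).
Substituting f(x) = 4*cos(5*x), the right-hand side is ∫_0^π (4*cos(5*x)) v dx.
Compatibility check (pure Neumann): taking v ≡ 1 ∈ V gives 0 = ∫_0^π f dx + (0) − (0), i.e. ∫_0^π f dx must equal u'(0) − u'(π) = 0. Indeed ∫_0^π (4*cos(5*x)) dx = 0, so the data are compatible. The solution is then unique only up to an additive constant (fix it e.g. by requiring ∫_0^π u dx = 0).


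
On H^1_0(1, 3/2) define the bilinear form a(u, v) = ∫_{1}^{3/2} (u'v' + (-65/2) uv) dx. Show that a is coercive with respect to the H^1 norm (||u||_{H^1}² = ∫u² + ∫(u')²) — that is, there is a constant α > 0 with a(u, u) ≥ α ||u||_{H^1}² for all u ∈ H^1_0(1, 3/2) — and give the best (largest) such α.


α = (-65 + 8*π^2)/(2*(1 + 4*π^2))

Coercivity of a(·,·) on H^1_0(1, 3/2) means a(u, u) ≥ α ||u||_{H^1}² for every u ∈ H^1_0.
The interval has length L = 1/2, and Poincaré/coercivity depend only on L. Here a(u, u) = ∫(u')² + (-65/2)·∫u².
Here c = -65/2 < 0 with |c| < (π/L)² = 4*π^2, so coercivity still holds. The condition a(u,u) ≥ α||u||_{H^1}² reads (1−α)∫(u')² ≥ (α−c)∫u². Any admissible α is ≤ 1 (rapidly oscillating u have ∫u²/∫(u')² → 0), and α = 1 would force 0 ≥ (1−c)∫u², impossible since c < 1; so 1−α > 0. By the sharp Poincaré inequality on H^1_0 of an interval of length L, ∫(u')² ≥ (π/L)²∫u² with equality for the first sine mode sin(π(x−x₀)/L) (x₀ the left endpoint), so the inequality holds for all u iff (1−α)(π/L)² ≥ α − c, i.e. α ≤ ((π/L)² + c)/((π/L)² + 1) = (1 + c(L/π)²)/(1 + (L/π)²). (Direct route, valid since c ≤ 0: Poincaré gives c∫u² ≥ c(L/π)²∫(u')², so a(u,u) ≥ (1 + c(L/π)²)∫(u')², while ||u||_{H^1}² ≤ (1 + (L/π)²)∫(u')²; dividing yields the same α.) With (π/L)² = 4*π^2 and c = -65/2, the largest admissible constant is α = ((π/L)² + c)/((π/L)² + 1).
Simplifying, α = (-65 + 8*π^2)/(2*(1 + 4*π^2)).


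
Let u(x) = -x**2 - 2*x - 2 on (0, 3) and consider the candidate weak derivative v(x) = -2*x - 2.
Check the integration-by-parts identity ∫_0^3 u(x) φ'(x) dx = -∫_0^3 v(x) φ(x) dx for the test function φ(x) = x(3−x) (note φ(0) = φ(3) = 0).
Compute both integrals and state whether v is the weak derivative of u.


LHS = 45/2, RHS = 45/2. Yes, v = u' weakly.

u(x) = -x**2 - 2*x - 2, classical derivative u'(x) = -2*x - 2.
φ(x) = x(3−x), so φ'(x) = 3 - 2*x.
Note φ(0) = φ(3) = 0, so the boundary term u·φ vanishes.
LHS = ∫_0^3 u(x) φ'(x) dx = ∫_0^3 (2*x^3 + x^2 - 2*x - 6) dx. Term by term:
  ∫_0^3 2*x^3 dx = 81/2;  ∫_0^3 x^2 dx = 9;  ∫_0^3 -2*x dx = -9;
  ∫_0^3 -6 dx = -18.
Sum: 81/2 + 9 − 9 − 18 = 45/2.
So LHS = 45/2.
∫_0^3 v(x) φ(x) dx = ∫_0^3 (2*x^3 - 4*x^2 - 6*x) dx. Term by term:
  ∫_0^3 2*x^3 dx = 81/2;  ∫_0^3 -4*x^2 dx = -36;  ∫_0^3 -6*x dx = -27.
Sum: 81/2 − 36 − 27 = -45/2.
So RHS = -∫_0^3 v(x) φ(x) dx = 45/2.
LHS = RHS, so the identity holds for this test φ.
Moreover u is smooth here and v(x) = u'(x) = -2*x - 2 pointwise, so the identity holds for every test function. Hence v is the weak derivative of u.


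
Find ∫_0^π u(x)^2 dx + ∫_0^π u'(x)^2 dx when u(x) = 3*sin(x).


||u||_{H^1(0,π)}^2 = 9*π

u'(x) = 3*cos(x).
Expand u² and (u')² and integrate term by term on (0, π), using: for integers n ≥ 1, ∫_0^π sin²(nx) dx = ∫_0^π cos²(nx) dx = π/2; for n ≠ n', ∫_0^π sin(nx)sin(n'x) dx = ∫_0^π cos(nx)cos(n'x) dx = 0; and by product-to-sum, ∫_0^π sin(nx)cos(n'x) dx = ½∫_0^π [sin((n+n')x) + sin((n−n')x)] dx, which is 0 when n+n' is even and 2n/(n²−n'²) when n+n' is odd (it need not vanish on (0, π)).
  u² squared terms: (3)²·∫sin(x)² dx = 9·π/2 = 9*π/2.
  So ∫_0^π u² dx = 9*π/2.
  (u')² squared terms: (3)²·∫cos(x)² dx = 9·π/2 = 9*π/2.
  So ∫_0^π (u')² dx = 9*π/2.
||u||_{H^1}^2 = (9*π/2) + (9*π/2) = 9*π.


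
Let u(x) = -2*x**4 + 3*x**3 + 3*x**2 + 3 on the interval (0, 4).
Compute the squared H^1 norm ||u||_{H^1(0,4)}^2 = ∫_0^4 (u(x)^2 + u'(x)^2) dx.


||u||_{H^1}^2 = 25366604/315

The H^1 norm (squared) on an interval (0, L) is
  ||u||_{H^1}^2 = ∫_0^L u(x)^2 dx + ∫_0^L u'(x)^2 dx.
Compute u'(x) = -8*x**3 + 9*x**2 + 6*x.
Then u(x)^2 = 4*x**8 - 12*x**7 - 3*x**6 + 18*x**5 - 3*x**4 + 18*x**3 + 18*x**2 + 9 and u'(x)^2 = 64*x**6 - 144*x**5 - 15*x**4 + 108*x**3 + 36*x**2.
Integrate each monomial from 0 to 4 using ∫_0^4 c·x^n dx = c·4^(n+1)/(n+1):
  ∫_0^4 u(x)^2 dx = ∫_0^4 (4*x^8 - 12*x^7 - 3*x^6 + 18*x^5 - 3*x^4 + 18*x^3 + 18*x^2 + 9) dx. Term by term:
    ∫_0^4 4*x^8 dx = 1048576/9;  ∫_0^4 -12*x^7 dx = -98304;  ∫_0^4 -3*x^6 dx = -49152/7;
    ∫_0^4 18*x^5 dx = 12288;  ∫_0^4 -3*x^4 dx = -3072/5;  ∫_0^4 18*x^3 dx = 1152;
    ∫_0^4 18*x^2 dx = 384;  ∫_0^4 9 dx = 36.
  Sum: 1048576/9 − 98304 − 49152/7 + 12288 − 3072/5 + 1152 + 384 + 36 = 7694924/315.
  ∫_0^4 u'(x)^2 dx = ∫_0^4 (64*x^6 - 144*x^5 - 15*x^4 + 108*x^3 + 36*x^2) dx. Term by term:
    ∫_0^4 64*x^6 dx = 1048576/7;  ∫_0^4 -144*x^5 dx = -98304;  ∫_0^4 -15*x^4 dx = -3072;
    ∫_0^4 108*x^3 dx = 6912;  ∫_0^4 36*x^2 dx = 768.
  Sum: 1048576/7 − 98304 − 3072 + 6912 + 768 = 392704/7.
Adding: ||u||_{H^1}^2 = 7694924/315 + 392704/7 = 25366604/315.


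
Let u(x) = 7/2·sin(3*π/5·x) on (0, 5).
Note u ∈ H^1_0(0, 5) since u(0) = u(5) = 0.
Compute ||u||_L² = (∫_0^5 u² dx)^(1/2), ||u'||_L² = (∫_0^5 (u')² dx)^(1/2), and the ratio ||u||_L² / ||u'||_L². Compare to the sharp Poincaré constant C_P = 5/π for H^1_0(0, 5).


||u||_L² / ||u'||_L² = 5/(3*π) < C_P = 5/π.

u(x) = 7/2·sin(3*π/5·x), so u'(x) = 21*π*cos(3*π*x/5)/10.
Writing u(x) = A·sin(kπx/L) with A = 7/2 and k = 3, use ∫_0^L sin²(kπx/L) dx = L/2 and ∫_0^L cos²(kπx/L) dx = L/2.
u² = 49/4·sin²(3*π/5·x) and (u')² = 441*π^2/100·cos²(3*π/5·x), and each of sin², cos² integrates to L/2 = 5/2 over (0, 5).
∫_0^5 u² dx = 245/8, so ||u||_L² = 7*sqrt(10)/4.
∫_0^5 (u')² dx = 441*π^2/40, so ||u'||_L² = 21*sqrt(10)*π/20.
Ratio ||u||_L² / ||u'||_L² = 5/(3*π).
Sharp Poincaré constant on H^1_0(0, 5) is C_P = L/π = 5/π, achieved by sin(π/5·x).
This is the k = 3 harmonic; the ratio L/(kπ) is strictly less than C_P = L/π, consistent with the sharp inequality ||u||_L² ≤ C_P ||u'||_L².
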